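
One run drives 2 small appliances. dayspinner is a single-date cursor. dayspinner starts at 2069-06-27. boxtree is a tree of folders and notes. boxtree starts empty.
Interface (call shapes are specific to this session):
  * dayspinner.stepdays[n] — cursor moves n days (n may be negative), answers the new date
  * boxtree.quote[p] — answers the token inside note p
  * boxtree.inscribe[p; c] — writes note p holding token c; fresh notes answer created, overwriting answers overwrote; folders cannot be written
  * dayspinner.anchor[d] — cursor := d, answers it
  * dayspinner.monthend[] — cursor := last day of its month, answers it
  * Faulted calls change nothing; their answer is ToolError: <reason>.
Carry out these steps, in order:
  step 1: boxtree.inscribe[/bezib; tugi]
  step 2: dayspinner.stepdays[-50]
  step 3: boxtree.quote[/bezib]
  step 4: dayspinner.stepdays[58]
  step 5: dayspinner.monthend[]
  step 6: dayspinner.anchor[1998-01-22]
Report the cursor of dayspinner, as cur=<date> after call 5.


>> boxtree.inscribe(p='/bezib', c='tugi')
<< created
>> dayspinner.stepdays(n='-50')
<< 2069-05-08
>> boxtree.quote(p='/bezib')
<< tugi
>> dayspinner.stepdays(n='58')
<< 2069-07-05
>> dayspinner.monthend()
<< 2069-07-31
>> dayspinner.anchor(d='1998-01-22')
<< 1998-01-22

Answer: cur=2069-07-31


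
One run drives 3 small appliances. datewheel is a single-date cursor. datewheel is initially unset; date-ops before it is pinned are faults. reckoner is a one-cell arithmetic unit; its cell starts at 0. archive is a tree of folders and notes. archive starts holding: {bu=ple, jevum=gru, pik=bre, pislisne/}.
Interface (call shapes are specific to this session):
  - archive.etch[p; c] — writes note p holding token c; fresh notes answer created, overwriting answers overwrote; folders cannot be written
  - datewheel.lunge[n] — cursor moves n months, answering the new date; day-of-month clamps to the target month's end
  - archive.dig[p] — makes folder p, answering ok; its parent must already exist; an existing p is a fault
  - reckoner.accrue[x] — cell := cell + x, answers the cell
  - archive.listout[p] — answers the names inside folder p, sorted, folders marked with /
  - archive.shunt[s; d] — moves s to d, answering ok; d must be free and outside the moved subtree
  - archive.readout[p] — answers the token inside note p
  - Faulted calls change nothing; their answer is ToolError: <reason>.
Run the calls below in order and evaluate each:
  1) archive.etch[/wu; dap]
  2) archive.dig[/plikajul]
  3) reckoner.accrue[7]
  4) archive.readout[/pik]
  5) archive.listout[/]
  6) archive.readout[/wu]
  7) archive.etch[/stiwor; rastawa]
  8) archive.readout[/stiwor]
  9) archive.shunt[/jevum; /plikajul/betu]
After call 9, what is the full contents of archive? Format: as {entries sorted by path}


Step: archive.etch[/wu; dap]
Result: created
Step: archive.dig[/plikajul]
Result: ok
Step: reckoner.accrue[7]
Result: 7
Step: archive.readout[/pik]
Result: bre
Step: archive.listout[/]
Result: [bu, jevum, pik, pislisne/, plikajul/, wu]
Step: archive.readout[/wu]
Result: dap
Step: archive.etch[/stiwor; rastawa]
Result: created
Step: archive.readout[/stiwor]
Result: rastawa
Step: archive.shunt[/jevum; /plikajul/betu]
Result: ok

Answer: {bu=ple, pik=bre, pislisne/, plikajul/, plikajul/betu=gru, stiwor=rastawa, wu=dap}


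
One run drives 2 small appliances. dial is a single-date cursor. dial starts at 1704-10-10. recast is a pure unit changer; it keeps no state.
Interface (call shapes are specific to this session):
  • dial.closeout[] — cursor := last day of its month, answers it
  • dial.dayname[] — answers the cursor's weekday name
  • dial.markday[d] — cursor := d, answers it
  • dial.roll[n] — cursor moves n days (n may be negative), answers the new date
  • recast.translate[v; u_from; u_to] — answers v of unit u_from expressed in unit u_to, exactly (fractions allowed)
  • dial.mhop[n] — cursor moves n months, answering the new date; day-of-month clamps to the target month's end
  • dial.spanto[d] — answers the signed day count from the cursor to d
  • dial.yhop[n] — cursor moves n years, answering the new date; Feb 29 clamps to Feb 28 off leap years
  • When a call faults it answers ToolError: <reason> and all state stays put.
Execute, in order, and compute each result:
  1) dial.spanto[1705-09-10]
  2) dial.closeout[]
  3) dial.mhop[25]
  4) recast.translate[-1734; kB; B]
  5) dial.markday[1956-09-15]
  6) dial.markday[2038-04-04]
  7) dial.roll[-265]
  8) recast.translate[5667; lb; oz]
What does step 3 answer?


Answer: 1706-11-30

Derivation:
Act: dial.spanto[d: 1705-09-10]
Obs: 335
Act: dial.closeout[]
Obs: 1704-10-31
Act: dial.mhop[n: 25]
Obs: 1706-11-30
Act: recast.translate[v: -1734; u_from: kB; u_to: B]
Obs: -1734000
Act: dial.markday[d: 1956-09-15]
Obs: 1956-09-15
Act: dial.markday[d: 2038-04-04]
Obs: 2038-04-04
Act: dial.roll[n: -265]
Obs: 2037-07-13
Act: recast.translate[v: 5667; u_from: lb; u_to: oz]
Obs: 90672


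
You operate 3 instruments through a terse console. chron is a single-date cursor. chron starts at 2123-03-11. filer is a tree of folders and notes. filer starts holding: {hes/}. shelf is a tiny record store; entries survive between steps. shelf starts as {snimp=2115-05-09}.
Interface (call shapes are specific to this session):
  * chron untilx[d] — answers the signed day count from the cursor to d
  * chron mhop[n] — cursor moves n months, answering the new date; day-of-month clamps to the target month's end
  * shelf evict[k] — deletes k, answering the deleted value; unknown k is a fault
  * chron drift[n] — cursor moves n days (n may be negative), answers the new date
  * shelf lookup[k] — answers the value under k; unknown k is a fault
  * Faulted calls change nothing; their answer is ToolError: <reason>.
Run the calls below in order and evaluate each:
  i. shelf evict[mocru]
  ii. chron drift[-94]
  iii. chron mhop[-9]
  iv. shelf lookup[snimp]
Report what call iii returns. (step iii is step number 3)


Answer: 2122-03-07

Derivation:
Act: shelf evict[k→mocru]
Obs: ToolError: no such key mocru
Act: chron drift[n→-94]
Obs: 2122-12-07
Act: chron mhop[n→-9]
Obs: 2122-03-07
Act: shelf lookup[k→snimp]
Obs: 2115-05-09


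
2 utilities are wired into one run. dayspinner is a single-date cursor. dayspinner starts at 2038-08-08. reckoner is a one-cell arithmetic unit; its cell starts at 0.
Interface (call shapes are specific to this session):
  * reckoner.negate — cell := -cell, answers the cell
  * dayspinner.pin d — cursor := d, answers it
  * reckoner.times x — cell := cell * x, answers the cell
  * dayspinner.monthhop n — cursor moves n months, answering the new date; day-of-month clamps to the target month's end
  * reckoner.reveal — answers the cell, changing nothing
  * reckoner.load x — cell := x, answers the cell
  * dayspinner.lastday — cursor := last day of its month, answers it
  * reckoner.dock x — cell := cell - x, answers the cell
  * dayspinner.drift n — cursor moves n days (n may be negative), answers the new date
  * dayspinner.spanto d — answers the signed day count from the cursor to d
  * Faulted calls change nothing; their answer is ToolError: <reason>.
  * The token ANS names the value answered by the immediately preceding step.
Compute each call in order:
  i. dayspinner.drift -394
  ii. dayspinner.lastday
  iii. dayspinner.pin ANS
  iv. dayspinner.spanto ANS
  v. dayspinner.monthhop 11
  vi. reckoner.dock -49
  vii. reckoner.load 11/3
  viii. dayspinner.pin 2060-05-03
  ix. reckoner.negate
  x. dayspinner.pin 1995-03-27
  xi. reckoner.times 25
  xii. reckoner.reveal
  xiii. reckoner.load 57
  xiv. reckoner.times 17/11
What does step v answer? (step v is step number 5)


Answer: 2038-06-30

Derivation:
Calling drift on n: -394, and see 2037-07-10.
Now I run lastday: 2037-07-31.
Invoking pin on d: ANS, and observe 2037-07-31.
I run spanto on d: ANS, which returns 0.
Using monthhop on n: 11, — result: 2038-06-30.
Calling dock on x: -49, → 49.
I call load on x: 11/3, and see 11/3.
Invoking pin on d: 2060-05-03, which returns 2060-05-03.
I invoke negate(), → -11/3.
I call pin on d: 1995-03-27, → 1995-03-27.
Now I run times on x: 25, giving -275/3.
Using reveal(), which returns -275/3.
I try load on x: 57, and see 57.
Calling times on x: 17/11, giving 969/11.


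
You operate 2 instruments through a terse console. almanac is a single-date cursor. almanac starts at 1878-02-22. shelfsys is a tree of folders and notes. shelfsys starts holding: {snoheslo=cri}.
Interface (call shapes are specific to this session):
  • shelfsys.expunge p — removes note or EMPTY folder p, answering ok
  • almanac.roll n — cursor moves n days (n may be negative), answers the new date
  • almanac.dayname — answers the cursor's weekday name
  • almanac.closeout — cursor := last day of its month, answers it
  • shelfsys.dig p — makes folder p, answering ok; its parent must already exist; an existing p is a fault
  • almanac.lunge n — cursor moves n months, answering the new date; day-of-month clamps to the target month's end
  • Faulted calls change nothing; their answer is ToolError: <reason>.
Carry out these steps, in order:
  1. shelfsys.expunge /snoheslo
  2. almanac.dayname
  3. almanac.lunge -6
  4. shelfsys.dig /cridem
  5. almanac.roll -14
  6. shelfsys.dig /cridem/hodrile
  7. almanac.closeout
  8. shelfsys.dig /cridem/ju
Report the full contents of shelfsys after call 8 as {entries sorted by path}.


$ shelfsys.expunge p=/snoheslo
= ok
$ almanac.dayname
= Friday
$ almanac.lunge n=-6
= 1877-08-22
$ shelfsys.dig p=/cridem
= ok
$ almanac.roll n=-14
= 1877-08-08
$ shelfsys.dig p=/cridem/hodrile
= ok
$ almanac.closeout
= 1877-08-31
$ shelfsys.dig p=/cridem/ju
= ok

Answer: {cridem/, cridem/hodrile/, cridem/ju/}


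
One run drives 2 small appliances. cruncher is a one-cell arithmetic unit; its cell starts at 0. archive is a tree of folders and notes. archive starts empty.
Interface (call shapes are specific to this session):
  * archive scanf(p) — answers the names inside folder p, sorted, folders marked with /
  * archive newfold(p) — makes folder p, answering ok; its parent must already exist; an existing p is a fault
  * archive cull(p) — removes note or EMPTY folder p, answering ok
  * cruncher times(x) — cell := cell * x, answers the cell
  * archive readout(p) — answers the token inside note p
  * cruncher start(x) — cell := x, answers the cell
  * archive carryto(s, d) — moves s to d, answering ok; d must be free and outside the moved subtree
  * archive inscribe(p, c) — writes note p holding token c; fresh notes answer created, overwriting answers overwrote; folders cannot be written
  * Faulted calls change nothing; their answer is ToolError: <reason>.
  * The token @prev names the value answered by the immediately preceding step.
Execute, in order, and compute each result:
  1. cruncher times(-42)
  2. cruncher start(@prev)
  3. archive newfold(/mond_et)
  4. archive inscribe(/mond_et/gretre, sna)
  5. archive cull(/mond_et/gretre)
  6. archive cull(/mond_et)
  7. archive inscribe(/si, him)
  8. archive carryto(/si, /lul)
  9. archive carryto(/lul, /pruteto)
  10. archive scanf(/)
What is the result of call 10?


Answer: [pruteto]

Derivation:
→ cruncher times(-42)
← 0
→ cruncher start(@prev)
← 0
→ archive newfold(/mond_et)
← ok
→ archive inscribe(/mond_et/gretre, sna)
← created
→ archive cull(/mond_et/gretre)
← ok
→ archive cull(/mond_et)
← ok
→ archive inscribe(/si, him)
← created
→ archive carryto(/si, /lul)
← ok
→ archive carryto(/lul, /pruteto)
← ok
→ archive scanf(/)
← [pruteto]


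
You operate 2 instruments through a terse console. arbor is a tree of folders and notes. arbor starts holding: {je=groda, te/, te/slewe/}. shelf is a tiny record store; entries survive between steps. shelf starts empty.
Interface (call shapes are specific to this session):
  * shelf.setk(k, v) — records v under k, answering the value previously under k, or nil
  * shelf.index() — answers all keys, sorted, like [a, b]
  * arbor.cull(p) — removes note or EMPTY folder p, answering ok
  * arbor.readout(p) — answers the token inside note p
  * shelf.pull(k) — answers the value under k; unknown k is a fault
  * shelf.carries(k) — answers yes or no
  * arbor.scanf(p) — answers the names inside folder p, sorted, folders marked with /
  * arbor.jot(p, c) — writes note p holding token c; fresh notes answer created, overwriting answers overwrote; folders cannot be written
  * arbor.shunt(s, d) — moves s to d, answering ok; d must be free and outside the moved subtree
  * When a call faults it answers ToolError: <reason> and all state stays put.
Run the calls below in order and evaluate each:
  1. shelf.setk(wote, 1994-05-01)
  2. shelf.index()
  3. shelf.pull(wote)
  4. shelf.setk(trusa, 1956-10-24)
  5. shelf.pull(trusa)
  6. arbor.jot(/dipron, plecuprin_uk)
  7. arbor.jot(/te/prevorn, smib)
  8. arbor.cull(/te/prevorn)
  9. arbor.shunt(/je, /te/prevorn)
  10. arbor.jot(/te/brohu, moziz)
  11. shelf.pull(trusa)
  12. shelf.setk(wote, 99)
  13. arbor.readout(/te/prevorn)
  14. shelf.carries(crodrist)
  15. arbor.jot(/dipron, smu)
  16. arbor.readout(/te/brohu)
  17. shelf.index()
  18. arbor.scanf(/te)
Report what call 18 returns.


> shelf.setk k→wote v→1994-05-01
= nil
> shelf.index
= [wote]
> shelf.pull k→wote
= 1994-05-01
> shelf.setk k→trusa v→1956-10-24
= nil
> shelf.pull k→trusa
= 1956-10-24
> arbor.jot p→/dipron c→plecuprin_uk
= created
> arbor.jot p→/te/prevorn c→smib
= created
> arbor.cull p→/te/prevorn
= ok
> arbor.shunt s→/je d→/te/prevorn
= ok
> arbor.jot p→/te/brohu c→moziz
= created
> shelf.pull k→trusa
= 1956-10-24
> shelf.setk k→wote v→99
= 1994-05-01
> arbor.readout p→/te/prevorn
= groda
> shelf.carries k→crodrist
= no
> arbor.jot p→/dipron c→smu
= overwrote
> arbor.readout p→/te/brohu
= moziz
> shelf.index
= [trusa, wote]
> arbor.scanf p→/te
= [brohu, prevorn, slewe/]

Answer: [brohu, prevorn, slewe/]


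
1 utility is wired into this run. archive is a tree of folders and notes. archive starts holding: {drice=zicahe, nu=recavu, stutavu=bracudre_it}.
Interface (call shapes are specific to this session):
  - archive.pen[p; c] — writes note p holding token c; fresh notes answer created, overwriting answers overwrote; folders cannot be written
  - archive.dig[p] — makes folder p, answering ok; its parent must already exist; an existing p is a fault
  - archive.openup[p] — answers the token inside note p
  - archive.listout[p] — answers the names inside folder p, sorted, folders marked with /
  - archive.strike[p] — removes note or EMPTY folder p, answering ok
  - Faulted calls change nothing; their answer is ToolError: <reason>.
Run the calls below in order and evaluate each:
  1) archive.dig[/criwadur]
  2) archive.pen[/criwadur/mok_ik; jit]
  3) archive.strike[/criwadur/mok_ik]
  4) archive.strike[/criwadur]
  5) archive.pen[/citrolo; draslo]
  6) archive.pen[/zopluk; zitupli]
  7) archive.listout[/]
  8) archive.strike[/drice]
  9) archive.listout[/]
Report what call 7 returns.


$ archive.dig p: /criwadur
:: ok
$ archive.pen p: /criwadur/mok_ik c: jit
:: created
$ archive.strike p: /criwadur/mok_ik
:: ok
$ archive.strike p: /criwadur
:: ok
$ archive.pen p: /citrolo c: draslo
:: created
$ archive.pen p: /zopluk c: zitupli
:: created
$ archive.listout p: /
:: [citrolo, drice, nu, stutavu, zopluk]
$ archive.strike p: /drice
:: ok
$ archive.listout p: /
:: [citrolo, nu, stutavu, zopluk]

Answer: [citrolo, drice, nu, stutavu, zopluk]


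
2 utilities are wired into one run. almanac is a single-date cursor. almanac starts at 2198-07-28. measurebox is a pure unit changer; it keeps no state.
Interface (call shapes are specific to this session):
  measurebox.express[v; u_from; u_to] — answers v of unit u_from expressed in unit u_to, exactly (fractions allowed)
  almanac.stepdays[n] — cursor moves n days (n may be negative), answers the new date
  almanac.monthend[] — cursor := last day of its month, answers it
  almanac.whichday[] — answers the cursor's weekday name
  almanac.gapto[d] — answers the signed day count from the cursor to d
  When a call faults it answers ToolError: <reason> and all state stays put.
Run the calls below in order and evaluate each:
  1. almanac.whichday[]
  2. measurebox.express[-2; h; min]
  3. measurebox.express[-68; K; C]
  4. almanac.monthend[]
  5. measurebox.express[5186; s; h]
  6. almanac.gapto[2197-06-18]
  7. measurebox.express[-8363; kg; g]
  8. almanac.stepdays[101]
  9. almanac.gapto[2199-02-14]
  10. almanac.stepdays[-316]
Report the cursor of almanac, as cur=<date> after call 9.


Calling almanac.whichday(), and see Saturday.
I use measurebox.express on v=-2, u_from=h, u_to=min, and get -120.
I call measurebox.express on v=-68, u_from=K, u_to=C, giving -6823/20.
Now I run almanac.monthend(), yielding 2198-07-31.
I try measurebox.express on v=5186, u_from=s, u_to=h, and observe 2593/1800.
Invoking almanac.gapto on d=2197-06-18, yielding -408.
I call measurebox.express on v=-8363, u_from=kg, u_to=g, giving -8363000.
Now I run almanac.stepdays on n=101, — result: 2198-11-09.
I call almanac.gapto on d=2199-02-14, which returns 97.
Invoking almanac.stepdays on n=-316, and get 2197-12-28.

Answer: cur=2198-11-09


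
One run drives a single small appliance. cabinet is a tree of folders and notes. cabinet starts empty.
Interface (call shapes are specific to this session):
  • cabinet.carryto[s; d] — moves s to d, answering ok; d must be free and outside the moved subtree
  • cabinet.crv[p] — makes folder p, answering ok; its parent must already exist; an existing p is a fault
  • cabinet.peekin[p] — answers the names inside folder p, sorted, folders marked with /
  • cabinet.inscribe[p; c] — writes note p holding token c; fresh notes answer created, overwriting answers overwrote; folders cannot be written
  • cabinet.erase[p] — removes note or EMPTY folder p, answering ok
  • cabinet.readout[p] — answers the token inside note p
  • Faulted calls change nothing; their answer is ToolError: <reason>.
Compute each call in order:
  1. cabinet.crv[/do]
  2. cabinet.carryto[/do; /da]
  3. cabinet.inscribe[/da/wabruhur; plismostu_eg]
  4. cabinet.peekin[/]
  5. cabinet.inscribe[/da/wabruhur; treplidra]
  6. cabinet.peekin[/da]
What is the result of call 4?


Do: crv[p: /do]
See: ok
Do: carryto[s: /do; d: /da]
See: ok
Do: inscribe[p: /da/wabruhur; c: plismostu_eg]
See: created
Do: peekin[p: /]
See: [da/]
Do: inscribe[p: /da/wabruhur; c: treplidra]
See: overwrote
Do: peekin[p: /da]
See: [wabruhur]

Answer: [da/]


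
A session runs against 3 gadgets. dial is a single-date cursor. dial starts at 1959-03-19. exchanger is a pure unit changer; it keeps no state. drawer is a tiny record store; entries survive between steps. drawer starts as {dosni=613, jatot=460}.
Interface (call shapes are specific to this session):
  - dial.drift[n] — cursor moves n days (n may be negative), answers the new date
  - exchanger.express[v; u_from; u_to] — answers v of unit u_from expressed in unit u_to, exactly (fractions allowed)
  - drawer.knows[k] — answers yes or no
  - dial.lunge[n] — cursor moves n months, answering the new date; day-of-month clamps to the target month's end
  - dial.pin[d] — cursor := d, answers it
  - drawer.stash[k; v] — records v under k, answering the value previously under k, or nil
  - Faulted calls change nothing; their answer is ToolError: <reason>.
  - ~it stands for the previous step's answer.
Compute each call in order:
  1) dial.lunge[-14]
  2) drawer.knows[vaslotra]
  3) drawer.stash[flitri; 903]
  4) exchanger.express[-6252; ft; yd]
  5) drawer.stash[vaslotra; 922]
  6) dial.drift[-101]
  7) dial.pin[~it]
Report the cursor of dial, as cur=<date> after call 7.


Calling lunge passing n: -14, → 1958-01-19.
Then knows passing k: vaslotra, — result: no.
I run stash passing k: flitri, v: 903, giving nil.
Next I call express passing v: -6252, u_from: ft, u_to: yd, and get -2084.
I try stash passing k: vaslotra, v: 922: nil.
I use drift passing n: -101, — result: 1957-10-10.
I invoke pin passing d: ~it, — result: 1957-10-10.

Answer: cur=1957-10-10


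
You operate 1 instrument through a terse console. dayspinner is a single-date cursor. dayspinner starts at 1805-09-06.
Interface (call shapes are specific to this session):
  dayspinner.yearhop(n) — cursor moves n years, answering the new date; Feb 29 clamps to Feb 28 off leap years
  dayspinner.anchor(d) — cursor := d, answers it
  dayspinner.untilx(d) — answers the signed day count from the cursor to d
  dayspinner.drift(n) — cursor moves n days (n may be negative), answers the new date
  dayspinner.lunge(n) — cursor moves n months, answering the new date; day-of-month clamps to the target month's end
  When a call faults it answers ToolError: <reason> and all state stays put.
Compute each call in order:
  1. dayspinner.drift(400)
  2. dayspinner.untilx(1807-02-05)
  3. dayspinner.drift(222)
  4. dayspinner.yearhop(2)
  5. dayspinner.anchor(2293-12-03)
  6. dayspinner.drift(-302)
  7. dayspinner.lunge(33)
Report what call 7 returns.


// 1. dayspinner.drift(n→400) == 1806-10-11
// 2. dayspinner.untilx(d→1807-02-05) == 117
// 3. dayspinner.drift(n→222) == 1807-05-21
// 4. dayspinner.yearhop(n→2) == 1809-05-21
// 5. dayspinner.anchor(d→2293-12-03) == 2293-12-03
// 6. dayspinner.drift(n→-302) == 2293-02-04
// 7. dayspinner.lunge(n→33) == 2295-11-04

Answer: 2295-11-04


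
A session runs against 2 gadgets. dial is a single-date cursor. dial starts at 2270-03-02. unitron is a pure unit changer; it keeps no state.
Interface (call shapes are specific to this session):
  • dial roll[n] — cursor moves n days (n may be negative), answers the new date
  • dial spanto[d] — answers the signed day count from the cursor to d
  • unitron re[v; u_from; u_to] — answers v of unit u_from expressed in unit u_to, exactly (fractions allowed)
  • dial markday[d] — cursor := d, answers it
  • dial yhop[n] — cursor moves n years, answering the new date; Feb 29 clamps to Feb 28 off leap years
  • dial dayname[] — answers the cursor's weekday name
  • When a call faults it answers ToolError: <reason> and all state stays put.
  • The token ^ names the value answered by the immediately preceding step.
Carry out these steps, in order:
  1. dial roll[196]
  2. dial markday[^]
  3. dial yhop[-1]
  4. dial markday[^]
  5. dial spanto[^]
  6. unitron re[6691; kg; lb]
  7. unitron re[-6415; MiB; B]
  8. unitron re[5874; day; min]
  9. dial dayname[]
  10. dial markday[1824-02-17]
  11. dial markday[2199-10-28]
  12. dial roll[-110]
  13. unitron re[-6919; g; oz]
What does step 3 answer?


→ dial roll(n=196)
← 2270-09-14
→ dial markday(d=^)
← 2270-09-14
→ dial yhop(n=-1)
← 2269-09-14
→ dial markday(d=^)
← 2269-09-14
→ dial spanto(d=^)
← 0
→ unitron re(v=6691, u_from=kg, u_to=lb)
← 669100000000/45359237
→ unitron re(v=-6415, u_from=MiB, u_to=B)
← -6726615040
→ unitron re(v=5874, u_from=day, u_to=min)
← 8458560
→ dial dayname()
← Tuesday
→ dial markday(d=1824-02-17)
← 1824-02-17
→ dial markday(d=2199-10-28)
← 2199-10-28
→ dial roll(n=-110)
← 2199-07-10
→ unitron re(v=-6919, u_from=g, u_to=oz)
← -1006400000/4123567

Answer: 2269-09-14


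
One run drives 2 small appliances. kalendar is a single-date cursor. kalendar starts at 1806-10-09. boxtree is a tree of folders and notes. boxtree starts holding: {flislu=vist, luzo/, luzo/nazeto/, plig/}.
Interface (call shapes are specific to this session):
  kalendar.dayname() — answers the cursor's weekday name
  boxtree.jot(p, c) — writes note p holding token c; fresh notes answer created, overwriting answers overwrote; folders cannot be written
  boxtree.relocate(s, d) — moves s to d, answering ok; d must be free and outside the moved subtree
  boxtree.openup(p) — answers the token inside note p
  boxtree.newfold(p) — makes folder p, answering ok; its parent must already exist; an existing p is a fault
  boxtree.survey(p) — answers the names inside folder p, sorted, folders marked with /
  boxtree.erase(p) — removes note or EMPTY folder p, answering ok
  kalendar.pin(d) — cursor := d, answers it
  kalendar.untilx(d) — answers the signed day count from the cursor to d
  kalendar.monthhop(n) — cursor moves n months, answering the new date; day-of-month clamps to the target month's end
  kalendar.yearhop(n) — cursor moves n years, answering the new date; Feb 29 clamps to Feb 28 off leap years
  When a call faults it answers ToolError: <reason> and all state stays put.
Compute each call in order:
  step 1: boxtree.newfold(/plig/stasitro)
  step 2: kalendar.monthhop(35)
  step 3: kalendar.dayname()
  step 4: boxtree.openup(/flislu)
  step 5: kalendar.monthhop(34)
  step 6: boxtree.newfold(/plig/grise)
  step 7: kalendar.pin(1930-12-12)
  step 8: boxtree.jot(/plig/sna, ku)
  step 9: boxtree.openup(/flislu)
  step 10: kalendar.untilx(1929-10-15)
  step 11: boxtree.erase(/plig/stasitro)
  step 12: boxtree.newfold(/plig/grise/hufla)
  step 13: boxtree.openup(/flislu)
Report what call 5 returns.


Answer: 1812-07-09

Derivation:
~$ boxtree.newfold p→/plig/stasitro
:: ok
~$ kalendar.monthhop n→35
:: 1809-09-09
~$ kalendar.dayname
:: Saturday
~$ boxtree.openup p→/flislu
:: vist
~$ kalendar.monthhop n→34
:: 1812-07-09
~$ boxtree.newfold p→/plig/grise
:: ok
~$ kalendar.pin d→1930-12-12
:: 1930-12-12
~$ boxtree.jot p→/plig/sna c→ku
:: created
~$ boxtree.openup p→/flislu
:: vist
~$ kalendar.untilx d→1929-10-15
:: -423
~$ boxtree.erase p→/plig/stasitro
:: ok
~$ boxtree.newfold p→/plig/grise/hufla
:: ok
~$ boxtree.openup p→/flislu
:: vist


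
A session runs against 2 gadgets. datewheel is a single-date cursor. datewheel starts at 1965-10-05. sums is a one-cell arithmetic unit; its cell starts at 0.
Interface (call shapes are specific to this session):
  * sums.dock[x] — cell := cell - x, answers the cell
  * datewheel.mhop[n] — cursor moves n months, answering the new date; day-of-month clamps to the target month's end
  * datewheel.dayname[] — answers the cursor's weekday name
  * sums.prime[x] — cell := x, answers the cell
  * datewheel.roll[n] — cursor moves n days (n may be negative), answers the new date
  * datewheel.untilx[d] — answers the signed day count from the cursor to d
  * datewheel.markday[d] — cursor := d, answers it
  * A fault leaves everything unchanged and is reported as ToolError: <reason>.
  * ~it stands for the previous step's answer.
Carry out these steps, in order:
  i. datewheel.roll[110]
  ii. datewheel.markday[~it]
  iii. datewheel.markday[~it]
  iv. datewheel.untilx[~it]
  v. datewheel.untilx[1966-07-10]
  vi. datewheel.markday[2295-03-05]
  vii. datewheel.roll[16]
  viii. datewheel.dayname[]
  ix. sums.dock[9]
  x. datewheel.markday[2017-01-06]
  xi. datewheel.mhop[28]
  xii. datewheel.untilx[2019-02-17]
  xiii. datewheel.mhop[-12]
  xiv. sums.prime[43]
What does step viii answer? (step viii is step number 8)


> roll n: 110
  1966-01-23
> markday d: ~it
  1966-01-23
> markday d: ~it
  1966-01-23
> untilx d: ~it
  0
> untilx d: 1966-07-10
  168
> markday d: 2295-03-05
  2295-03-05
> roll n: 16
  2295-03-21
> dayname
  Thursday
> dock x: 9
  -9
> markday d: 2017-01-06
  2017-01-06
> mhop n: 28
  2019-05-06
> untilx d: 2019-02-17
  -78
> mhop n: -12
  2018-05-06
> prime x: 43
  43

Answer: Thursday


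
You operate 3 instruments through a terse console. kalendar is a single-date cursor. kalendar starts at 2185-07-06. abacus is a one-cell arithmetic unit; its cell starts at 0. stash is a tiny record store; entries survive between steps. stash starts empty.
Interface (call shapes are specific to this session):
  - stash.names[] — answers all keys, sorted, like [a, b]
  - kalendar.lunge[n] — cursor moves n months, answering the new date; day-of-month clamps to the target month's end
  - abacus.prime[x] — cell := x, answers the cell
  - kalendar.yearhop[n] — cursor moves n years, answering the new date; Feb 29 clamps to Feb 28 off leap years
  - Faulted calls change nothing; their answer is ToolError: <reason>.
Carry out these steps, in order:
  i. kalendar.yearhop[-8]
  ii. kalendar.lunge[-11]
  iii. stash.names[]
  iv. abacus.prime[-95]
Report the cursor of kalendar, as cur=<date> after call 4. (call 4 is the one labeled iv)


-> kalendar.yearhop(n='-8')
<- 2177-07-06
-> kalendar.lunge(n='-11')
<- 2176-08-06
-> stash.names()
<- []
-> abacus.prime(x='-95')
<- -95

Answer: cur=2176-08-06


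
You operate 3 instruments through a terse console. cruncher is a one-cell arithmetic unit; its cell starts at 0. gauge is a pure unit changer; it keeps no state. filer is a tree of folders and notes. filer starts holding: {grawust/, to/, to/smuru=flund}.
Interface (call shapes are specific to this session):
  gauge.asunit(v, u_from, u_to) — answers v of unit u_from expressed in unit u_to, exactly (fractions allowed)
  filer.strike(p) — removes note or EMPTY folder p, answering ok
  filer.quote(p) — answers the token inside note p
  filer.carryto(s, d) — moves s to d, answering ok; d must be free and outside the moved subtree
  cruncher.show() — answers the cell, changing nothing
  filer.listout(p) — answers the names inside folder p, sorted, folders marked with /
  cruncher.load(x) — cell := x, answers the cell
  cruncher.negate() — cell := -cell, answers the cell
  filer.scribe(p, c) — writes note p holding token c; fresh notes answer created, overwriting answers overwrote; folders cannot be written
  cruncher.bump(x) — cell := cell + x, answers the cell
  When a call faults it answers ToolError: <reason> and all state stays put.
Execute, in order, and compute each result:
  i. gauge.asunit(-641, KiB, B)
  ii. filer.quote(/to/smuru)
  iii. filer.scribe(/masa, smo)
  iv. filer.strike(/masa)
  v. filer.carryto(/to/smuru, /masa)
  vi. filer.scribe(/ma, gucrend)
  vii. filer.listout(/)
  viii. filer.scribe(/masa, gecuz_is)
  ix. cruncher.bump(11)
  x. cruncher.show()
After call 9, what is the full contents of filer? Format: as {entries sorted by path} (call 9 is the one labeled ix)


>>> gauge.asunit v: -641 u_from: KiB u_to: B
  -656384
>>> filer.quote p: /to/smuru
  flund
>>> filer.scribe p: /masa c: smo
  created
>>> filer.strike p: /masa
  ok
>>> filer.carryto s: /to/smuru d: /masa
  ok
>>> filer.scribe p: /ma c: gucrend
  created
>>> filer.listout p: /
  [grawust/, ma, masa, to/]
>>> filer.scribe p: /masa c: gecuz_is
  overwrote
>>> cruncher.bump x: 11
  11
>>> cruncher.show
  11

Answer: {grawust/, ma=gucrend, masa=gecuz_is, to/}


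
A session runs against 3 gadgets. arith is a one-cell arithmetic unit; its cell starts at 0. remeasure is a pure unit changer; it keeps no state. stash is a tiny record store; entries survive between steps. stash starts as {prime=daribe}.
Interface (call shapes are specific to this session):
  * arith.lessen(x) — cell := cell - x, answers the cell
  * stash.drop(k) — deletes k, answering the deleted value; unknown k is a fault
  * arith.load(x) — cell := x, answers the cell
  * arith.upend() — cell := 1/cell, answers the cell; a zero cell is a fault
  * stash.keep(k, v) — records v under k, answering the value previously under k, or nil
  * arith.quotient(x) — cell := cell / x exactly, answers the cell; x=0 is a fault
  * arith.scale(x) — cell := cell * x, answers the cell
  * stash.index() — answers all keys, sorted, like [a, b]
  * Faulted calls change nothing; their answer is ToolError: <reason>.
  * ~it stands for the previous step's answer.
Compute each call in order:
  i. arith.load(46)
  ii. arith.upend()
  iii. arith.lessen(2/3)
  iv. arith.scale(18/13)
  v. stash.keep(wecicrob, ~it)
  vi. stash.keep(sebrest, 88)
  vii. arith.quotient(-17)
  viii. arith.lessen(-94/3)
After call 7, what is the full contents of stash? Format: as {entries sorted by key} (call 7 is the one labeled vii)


Answer: {prime=daribe, sebrest=88, wecicrob=-267/299}

Derivation:
CALL arith.load[x='46']
RET  46
CALL arith.upend[]
RET  1/46
CALL arith.lessen[x='2/3']
RET  -89/138
CALL arith.scale[x='18/13']
RET  -267/299
CALL stash.keep[k='wecicrob'; v='~it']
RET  nil
CALL stash.keep[k='sebrest'; v='88']
RET  nil
CALL arith.quotient[x='-17']
RET  267/5083
CALL arith.lessen[x='-94/3']
RET  478603/15249


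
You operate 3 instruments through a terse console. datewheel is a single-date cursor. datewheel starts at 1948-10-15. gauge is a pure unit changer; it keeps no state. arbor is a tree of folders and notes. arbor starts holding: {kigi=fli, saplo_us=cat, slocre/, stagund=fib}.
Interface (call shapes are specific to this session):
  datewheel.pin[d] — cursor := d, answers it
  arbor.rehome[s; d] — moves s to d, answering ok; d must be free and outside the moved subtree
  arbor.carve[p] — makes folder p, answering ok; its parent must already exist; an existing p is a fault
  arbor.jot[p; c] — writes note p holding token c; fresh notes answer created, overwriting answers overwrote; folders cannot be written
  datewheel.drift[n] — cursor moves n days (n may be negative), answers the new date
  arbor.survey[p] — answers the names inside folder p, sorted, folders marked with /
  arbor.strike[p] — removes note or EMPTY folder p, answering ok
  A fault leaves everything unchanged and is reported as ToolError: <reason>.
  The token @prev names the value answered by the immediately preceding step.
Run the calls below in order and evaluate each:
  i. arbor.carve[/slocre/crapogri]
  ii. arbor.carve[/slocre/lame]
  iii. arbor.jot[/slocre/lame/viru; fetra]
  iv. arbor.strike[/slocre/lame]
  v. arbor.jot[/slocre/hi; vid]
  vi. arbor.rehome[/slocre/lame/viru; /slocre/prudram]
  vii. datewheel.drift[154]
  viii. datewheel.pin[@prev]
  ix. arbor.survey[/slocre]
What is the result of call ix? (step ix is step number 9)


Next I call carve on /slocre/crapogri: ok.
Next I call carve on /slocre/lame, yielding ok.
Then jot on /slocre/lame/viru, fetra: created.
I try strike on /slocre/lame, and see ToolError: not empty.
I invoke jot on /slocre/hi, vid, — result: created.
Calling rehome on /slocre/lame/viru, /slocre/prudram, giving ok.
I try drift on 154, and see 1949-03-18.
Then pin on @prev, which returns 1949-03-18.
I try survey on /slocre, which returns [crapogri/, hi, lame/, prudram].

Answer: [crapogri/, hi, lame/, prudram]


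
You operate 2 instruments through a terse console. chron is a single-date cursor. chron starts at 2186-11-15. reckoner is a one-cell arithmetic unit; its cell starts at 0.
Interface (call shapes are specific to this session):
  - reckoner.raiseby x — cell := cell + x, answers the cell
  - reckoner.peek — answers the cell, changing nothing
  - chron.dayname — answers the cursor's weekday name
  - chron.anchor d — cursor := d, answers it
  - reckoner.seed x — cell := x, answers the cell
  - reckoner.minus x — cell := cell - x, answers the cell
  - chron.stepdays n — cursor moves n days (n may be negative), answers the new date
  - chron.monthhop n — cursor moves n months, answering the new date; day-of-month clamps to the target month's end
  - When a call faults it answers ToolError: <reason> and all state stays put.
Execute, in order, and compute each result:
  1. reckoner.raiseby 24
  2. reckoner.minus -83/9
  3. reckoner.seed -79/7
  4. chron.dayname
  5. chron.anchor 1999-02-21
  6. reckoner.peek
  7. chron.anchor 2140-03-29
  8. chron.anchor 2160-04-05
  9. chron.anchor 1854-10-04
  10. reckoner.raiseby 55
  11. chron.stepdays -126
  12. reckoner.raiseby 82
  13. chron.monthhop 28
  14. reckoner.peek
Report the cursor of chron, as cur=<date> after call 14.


→ reckoner.raiseby(24)
← 24
→ reckoner.minus(-83/9)
← 299/9
→ reckoner.seed(-79/7)
← -79/7
→ chron.dayname()
← Wednesday
→ chron.anchor(1999-02-21)
← 1999-02-21
→ reckoner.peek()
← -79/7
→ chron.anchor(2140-03-29)
← 2140-03-29
→ chron.anchor(2160-04-05)
← 2160-04-05
→ chron.anchor(1854-10-04)
← 1854-10-04
→ reckoner.raiseby(55)
← 306/7
→ chron.stepdays(-126)
← 1854-05-31
→ reckoner.raiseby(82)
← 880/7
→ chron.monthhop(28)
← 1856-09-30
→ reckoner.peek()
← 880/7

Answer: cur=1856-09-30


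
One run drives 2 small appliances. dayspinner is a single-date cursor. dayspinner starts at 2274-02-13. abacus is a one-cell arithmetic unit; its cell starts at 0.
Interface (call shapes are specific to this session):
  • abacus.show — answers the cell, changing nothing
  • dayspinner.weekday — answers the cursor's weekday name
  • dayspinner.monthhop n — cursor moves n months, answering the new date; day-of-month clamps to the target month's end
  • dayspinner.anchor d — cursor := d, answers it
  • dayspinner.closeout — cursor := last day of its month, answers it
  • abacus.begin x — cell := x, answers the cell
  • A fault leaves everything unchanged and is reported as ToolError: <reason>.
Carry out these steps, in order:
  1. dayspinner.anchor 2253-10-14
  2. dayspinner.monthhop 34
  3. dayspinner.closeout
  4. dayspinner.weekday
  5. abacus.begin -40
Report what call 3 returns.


// dayspinner.anchor(d='2253-10-14') == 2253-10-14
// dayspinner.monthhop(n='34') == 2256-08-14
// dayspinner.closeout() == 2256-08-31
// dayspinner.weekday() == Sunday
// abacus.begin(x='-40') == -40

Answer: 2256-08-31


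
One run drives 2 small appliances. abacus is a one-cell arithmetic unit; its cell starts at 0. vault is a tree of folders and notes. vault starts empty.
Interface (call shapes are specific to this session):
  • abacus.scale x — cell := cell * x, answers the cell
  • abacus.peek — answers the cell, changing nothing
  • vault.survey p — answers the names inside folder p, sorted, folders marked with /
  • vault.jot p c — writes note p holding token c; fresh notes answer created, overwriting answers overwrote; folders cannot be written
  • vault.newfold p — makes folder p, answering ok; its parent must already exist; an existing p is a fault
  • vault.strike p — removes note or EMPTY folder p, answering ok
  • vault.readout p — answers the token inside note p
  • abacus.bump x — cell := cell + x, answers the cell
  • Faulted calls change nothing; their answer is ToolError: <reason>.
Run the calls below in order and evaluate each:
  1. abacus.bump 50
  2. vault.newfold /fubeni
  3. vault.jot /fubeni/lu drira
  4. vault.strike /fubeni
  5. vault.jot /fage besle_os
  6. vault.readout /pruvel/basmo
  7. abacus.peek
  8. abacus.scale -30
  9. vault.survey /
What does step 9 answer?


Answer: [fage, fubeni/]

Derivation:
Now I run bump(50), which returns 50.
I try newfold(/fubeni), — result: ok.
I invoke jot(/fubeni/lu, drira), and observe created.
I use strike(/fubeni), yielding ToolError: not empty.
I use jot(/fage, besle_os), which returns created.
Invoking readout(/pruvel/basmo), yielding ToolError: not found.
I run peek(), and observe 50.
Invoking scale(-30), and observe -1500.
Using survey(/), yielding [fage, fubeni/].


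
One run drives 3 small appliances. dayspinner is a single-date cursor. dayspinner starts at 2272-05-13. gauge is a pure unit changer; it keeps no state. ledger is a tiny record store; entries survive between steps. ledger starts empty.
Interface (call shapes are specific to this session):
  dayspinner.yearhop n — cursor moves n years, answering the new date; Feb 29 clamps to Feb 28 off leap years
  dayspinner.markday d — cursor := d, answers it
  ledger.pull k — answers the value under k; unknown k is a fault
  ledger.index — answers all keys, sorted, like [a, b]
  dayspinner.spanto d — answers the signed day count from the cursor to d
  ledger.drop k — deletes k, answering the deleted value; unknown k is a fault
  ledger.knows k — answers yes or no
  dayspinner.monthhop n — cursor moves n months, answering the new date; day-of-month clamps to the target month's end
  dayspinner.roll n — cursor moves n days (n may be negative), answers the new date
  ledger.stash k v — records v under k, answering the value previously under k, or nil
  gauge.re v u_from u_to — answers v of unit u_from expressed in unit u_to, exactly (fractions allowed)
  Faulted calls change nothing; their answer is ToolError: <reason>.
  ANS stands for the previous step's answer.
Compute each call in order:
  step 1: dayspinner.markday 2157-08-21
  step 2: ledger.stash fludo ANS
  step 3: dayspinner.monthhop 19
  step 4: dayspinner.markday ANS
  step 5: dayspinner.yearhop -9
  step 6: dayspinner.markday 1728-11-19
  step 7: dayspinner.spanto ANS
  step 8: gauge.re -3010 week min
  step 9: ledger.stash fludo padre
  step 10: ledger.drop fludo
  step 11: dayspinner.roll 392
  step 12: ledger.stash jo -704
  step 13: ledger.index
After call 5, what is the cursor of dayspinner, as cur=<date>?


Answer: cur=2150-03-21

Derivation:
Step: dayspinner.markday[d=2157-08-21]
Result: 2157-08-21
Step: ledger.stash[k=fludo; v=ANS]
Result: nil
Step: dayspinner.monthhop[n=19]
Result: 2159-03-21
Step: dayspinner.markday[d=ANS]
Result: 2159-03-21
Step: dayspinner.yearhop[n=-9]
Result: 2150-03-21
Step: dayspinner.markday[d=1728-11-19]
Result: 1728-11-19
Step: dayspinner.spanto[d=ANS]
Result: 0
Step: gauge.re[v=-3010; u_from=week; u_to=min]
Result: -30340800
Step: ledger.stash[k=fludo; v=padre]
Result: 2157-08-21
Step: ledger.drop[k=fludo]
Result: padre
Step: dayspinner.roll[n=392]
Result: 1729-12-16
Step: ledger.stash[k=jo; v=-704]
Result: nil
Step: ledger.index[]
Result: [jo]
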